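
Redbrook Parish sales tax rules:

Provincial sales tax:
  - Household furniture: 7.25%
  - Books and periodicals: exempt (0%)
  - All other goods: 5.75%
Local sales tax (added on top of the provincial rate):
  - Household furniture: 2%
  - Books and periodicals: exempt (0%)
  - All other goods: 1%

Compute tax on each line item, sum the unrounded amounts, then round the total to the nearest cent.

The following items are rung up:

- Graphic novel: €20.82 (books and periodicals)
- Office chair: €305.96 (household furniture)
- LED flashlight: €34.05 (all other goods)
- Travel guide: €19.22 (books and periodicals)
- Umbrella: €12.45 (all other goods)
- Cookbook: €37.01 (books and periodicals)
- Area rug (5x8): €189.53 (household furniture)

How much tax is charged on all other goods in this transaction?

LED flashlight €34.05: all other goods → 5.75% + 1% local = 6.75% → €2.298375
Umbrella €12.45: all other goods → 5.75% + 1% local = 6.75% → €0.840375
Tax on all other goods: unrounded sum = €3.13875 → €3.14

€3.14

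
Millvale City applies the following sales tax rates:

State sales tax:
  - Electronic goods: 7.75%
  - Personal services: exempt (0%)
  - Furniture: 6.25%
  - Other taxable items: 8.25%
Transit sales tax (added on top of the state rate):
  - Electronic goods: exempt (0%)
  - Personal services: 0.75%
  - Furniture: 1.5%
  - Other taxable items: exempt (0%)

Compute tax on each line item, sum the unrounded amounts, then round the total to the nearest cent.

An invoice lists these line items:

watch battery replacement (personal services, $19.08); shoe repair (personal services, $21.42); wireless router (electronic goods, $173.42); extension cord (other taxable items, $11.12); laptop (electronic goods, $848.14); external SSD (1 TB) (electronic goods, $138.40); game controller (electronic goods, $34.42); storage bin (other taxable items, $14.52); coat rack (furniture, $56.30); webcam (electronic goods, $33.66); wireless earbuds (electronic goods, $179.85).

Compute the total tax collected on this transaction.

$115.89

Watch battery replacement $19.08: personal services → 0% + 0.75% transit = 0.75% → $0.1431
Shoe repair $21.42: personal services → 0% + 0.75% transit = 0.75% → $0.16065
Wireless router $173.42: electronic goods → 7.75% + 0% transit = 7.75% → $13.44005
Extension cord $11.12: other taxable items → 8.25% + 0% transit = 8.25% → $0.9174
Laptop $848.14: electronic goods → 7.75% + 0% transit = 7.75% → $65.73085
External SSD (1 TB) $138.40: electronic goods → 7.75% + 0% transit = 7.75% → $10.726
Game controller $34.42: electronic goods → 7.75% + 0% transit = 7.75% → $2.66755
Storage bin $14.52: other taxable items → 8.25% + 0% transit = 8.25% → $1.1979
Coat rack $56.30: furniture → 6.25% + 1.5% transit = 7.75% → $4.36325
Webcam $33.66: electronic goods → 7.75% + 0% transit = 7.75% → $2.60865
Wireless earbuds $179.85: electronic goods → 7.75% + 0% transit = 7.75% → $13.938375
Unrounded tax sum = $115.893775 → $115.89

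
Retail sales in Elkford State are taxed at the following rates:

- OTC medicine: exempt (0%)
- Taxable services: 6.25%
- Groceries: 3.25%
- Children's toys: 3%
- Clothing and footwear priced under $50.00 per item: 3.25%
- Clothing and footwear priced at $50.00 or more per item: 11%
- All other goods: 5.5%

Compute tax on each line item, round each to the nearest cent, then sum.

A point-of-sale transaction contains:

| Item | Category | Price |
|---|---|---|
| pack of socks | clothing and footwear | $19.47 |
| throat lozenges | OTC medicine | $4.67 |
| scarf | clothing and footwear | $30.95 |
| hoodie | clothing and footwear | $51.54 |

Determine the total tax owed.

$7.31

Pack of socks $19.47: clothing and footwear, under $50.00 → 3.25% → $0.63
Throat lozenges $4.67: OTC medicine → 0% → $0.00
Scarf $30.95: clothing and footwear, under $50.00 → 3.25% → $1.01
Hoodie $51.54: clothing and footwear, $50.00 or more → 11% → $5.67
Total tax = $0.63 + $1.01 + $5.67 = $7.31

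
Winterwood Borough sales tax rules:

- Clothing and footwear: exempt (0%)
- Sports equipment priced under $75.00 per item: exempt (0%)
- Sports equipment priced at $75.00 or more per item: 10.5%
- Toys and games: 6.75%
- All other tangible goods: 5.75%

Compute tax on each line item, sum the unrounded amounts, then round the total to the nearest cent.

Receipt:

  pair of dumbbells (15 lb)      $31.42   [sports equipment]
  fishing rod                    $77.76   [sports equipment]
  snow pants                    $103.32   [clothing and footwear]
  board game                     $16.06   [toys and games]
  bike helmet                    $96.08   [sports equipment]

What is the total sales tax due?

$19.34

Pair of dumbbells (15 lb) $31.42: sports equipment, under $75.00 → 0% → $0.00
Fishing rod $77.76: sports equipment, $75.00 or more → 10.5% → $8.1648
Snow pants $103.32: clothing and footwear → 0% → $0.00
Board game $16.06: toys and games → 6.75% → $1.08405
Bike helmet $96.08: sports equipment, $75.00 or more → 10.5% → $10.0884
Unrounded tax sum = $19.33725 → $19.34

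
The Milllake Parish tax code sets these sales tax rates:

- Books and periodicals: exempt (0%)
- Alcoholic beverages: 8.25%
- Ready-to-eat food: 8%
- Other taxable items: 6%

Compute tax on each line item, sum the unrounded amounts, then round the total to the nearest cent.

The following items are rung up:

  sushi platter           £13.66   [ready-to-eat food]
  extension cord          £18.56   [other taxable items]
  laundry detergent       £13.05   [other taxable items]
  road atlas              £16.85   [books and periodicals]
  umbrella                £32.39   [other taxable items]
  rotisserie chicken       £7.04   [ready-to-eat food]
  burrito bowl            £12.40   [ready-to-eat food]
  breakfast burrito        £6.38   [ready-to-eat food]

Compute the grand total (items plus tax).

£127.33

Sushi platter £13.66: ready-to-eat food → 8% → £1.0928
Extension cord £18.56: other taxable items → 6% → £1.1136
Laundry detergent £13.05: other taxable items → 6% → £0.783
Road atlas £16.85: books and periodicals → 0% → £0.00
Umbrella £32.39: other taxable items → 6% → £1.9434
Rotisserie chicken £7.04: ready-to-eat food → 8% → £0.5632
Burrito bowl £12.40: ready-to-eat food → 8% → £0.992
Breakfast burrito £6.38: ready-to-eat food → 8% → £0.5104
Subtotal = £120.33; unrounded tax = £6.9984 → £7.00; total due = £127.33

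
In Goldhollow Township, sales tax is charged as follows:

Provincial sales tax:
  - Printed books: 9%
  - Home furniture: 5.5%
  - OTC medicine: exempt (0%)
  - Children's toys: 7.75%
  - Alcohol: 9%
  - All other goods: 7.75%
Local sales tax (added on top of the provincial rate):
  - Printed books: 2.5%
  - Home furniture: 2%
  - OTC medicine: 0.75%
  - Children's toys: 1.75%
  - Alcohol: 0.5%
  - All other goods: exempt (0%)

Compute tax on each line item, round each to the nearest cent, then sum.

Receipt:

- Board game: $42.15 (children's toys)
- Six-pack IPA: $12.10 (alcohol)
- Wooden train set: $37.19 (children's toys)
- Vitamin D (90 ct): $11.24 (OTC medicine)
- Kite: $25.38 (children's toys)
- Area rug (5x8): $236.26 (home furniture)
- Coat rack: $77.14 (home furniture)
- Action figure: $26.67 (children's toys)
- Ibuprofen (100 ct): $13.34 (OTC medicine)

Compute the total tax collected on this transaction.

$37.31

Board game $42.15: children's toys → 7.75% + 1.75% local = 9.5% → $4.00
Six-pack IPA $12.10: alcohol → 9% + 0.5% local = 9.5% → $1.15
Wooden train set $37.19: children's toys → 7.75% + 1.75% local = 9.5% → $3.53
Vitamin D (90 ct) $11.24: OTC medicine → 0% + 0.75% local = 0.75% → $0.08
Kite $25.38: children's toys → 7.75% + 1.75% local = 9.5% → $2.41
Area rug (5x8) $236.26: home furniture → 5.5% + 2% local = 7.5% → $17.72
Coat rack $77.14: home furniture → 5.5% + 2% local = 7.5% → $5.79
Action figure $26.67: children's toys → 7.75% + 1.75% local = 9.5% → $2.53
Ibuprofen (100 ct) $13.34: OTC medicine → 0% + 0.75% local = 0.75% → $0.10
Total tax = $4.00 + $1.15 + $3.53 + $0.08 + $2.41 + $17.72 + $5.79 + $2.53 + $0.10 = $37.31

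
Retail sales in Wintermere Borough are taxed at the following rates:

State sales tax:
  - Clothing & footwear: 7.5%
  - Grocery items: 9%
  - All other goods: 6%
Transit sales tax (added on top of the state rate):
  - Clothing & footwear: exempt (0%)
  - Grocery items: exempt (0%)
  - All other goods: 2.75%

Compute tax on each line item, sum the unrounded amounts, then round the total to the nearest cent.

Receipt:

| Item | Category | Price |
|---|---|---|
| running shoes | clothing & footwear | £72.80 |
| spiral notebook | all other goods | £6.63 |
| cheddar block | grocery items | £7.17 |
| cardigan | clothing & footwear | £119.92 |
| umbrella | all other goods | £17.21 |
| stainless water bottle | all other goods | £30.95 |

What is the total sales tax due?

£19.89

Running shoes £72.80: clothing & footwear → 7.5% + 0% transit = 7.5% → £5.46
Spiral notebook £6.63: all other goods → 6% + 2.75% transit = 8.75% → £0.580125
Cheddar block £7.17: grocery items → 9% + 0% transit = 9% → £0.6453
Cardigan £119.92: clothing & footwear → 7.5% + 0% transit = 7.5% → £8.994
Umbrella £17.21: all other goods → 6% + 2.75% transit = 8.75% → £1.505875
Stainless water bottle £30.95: all other goods → 6% + 2.75% transit = 8.75% → £2.708125
Unrounded tax sum = £19.893425 → £19.89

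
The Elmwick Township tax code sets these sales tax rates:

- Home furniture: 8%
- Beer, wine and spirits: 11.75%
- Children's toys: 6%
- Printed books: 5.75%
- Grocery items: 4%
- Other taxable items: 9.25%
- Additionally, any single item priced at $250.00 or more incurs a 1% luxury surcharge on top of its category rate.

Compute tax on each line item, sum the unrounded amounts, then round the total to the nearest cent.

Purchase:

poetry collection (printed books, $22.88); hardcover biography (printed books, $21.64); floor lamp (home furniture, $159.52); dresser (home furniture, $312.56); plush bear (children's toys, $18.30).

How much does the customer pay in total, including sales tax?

$579.45

Poetry collection $22.88: printed books → 5.75% → $1.3156
Hardcover biography $21.64: printed books → 5.75% → $1.2443
Floor lamp $159.52: home furniture → 8% → $12.7616
Dresser $312.56: home furniture → 8% + 1% surcharge = 9% → $28.1304
Plush bear $18.30: children's toys → 6% → $1.098
Subtotal = $534.90; unrounded tax = $44.5499 → $44.55; total due = $579.45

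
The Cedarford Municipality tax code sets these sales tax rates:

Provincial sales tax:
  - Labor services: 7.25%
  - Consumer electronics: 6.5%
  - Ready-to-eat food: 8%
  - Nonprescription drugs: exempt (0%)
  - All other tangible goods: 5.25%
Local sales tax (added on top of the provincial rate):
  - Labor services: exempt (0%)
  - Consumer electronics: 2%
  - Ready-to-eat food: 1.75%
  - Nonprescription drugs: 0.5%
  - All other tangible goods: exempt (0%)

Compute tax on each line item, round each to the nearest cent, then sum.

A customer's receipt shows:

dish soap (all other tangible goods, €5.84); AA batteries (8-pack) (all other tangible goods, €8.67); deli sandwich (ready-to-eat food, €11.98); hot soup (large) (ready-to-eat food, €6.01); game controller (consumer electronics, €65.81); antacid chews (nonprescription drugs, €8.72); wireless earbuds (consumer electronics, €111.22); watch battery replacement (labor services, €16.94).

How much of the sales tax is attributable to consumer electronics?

Game controller €65.81: consumer electronics → 6.5% + 2% local = 8.5% → €5.59
Wireless earbuds €111.22: consumer electronics → 6.5% + 2% local = 8.5% → €9.45
Tax on consumer electronics = €5.59 + €9.45 = €15.04

€15.04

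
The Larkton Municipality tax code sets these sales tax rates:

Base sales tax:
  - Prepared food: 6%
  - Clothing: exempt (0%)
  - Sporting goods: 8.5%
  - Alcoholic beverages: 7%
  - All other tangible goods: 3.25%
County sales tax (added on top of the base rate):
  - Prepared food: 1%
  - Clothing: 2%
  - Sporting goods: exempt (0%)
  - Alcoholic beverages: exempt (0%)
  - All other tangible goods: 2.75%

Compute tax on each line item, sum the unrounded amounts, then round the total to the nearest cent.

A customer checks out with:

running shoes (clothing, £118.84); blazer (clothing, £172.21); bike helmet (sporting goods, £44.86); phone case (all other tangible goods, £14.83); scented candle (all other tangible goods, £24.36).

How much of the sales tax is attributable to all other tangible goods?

Phone case £14.83: all other tangible goods → 3.25% + 2.75% county = 6% → £0.8898
Scented candle £24.36: all other tangible goods → 3.25% + 2.75% county = 6% → £1.4616
Tax on all other tangible goods: unrounded sum = £2.3514 → £2.35

£2.35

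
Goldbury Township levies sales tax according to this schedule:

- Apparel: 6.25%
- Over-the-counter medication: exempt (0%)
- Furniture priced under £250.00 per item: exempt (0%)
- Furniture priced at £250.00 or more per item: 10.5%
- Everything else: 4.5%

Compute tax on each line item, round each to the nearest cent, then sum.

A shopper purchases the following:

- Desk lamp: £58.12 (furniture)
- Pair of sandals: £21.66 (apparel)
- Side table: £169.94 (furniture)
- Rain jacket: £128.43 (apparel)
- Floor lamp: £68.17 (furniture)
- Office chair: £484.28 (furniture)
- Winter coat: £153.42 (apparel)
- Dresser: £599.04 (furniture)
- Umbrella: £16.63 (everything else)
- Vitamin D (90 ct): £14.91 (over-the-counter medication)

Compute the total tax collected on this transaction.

Desk lamp £58.12: furniture, under £250.00 → 0% → £0.00
Pair of sandals £21.66: apparel → 6.25% → £1.35
Side table £169.94: furniture, under £250.00 → 0% → £0.00
Rain jacket £128.43: apparel → 6.25% → £8.03
Floor lamp £68.17: furniture, under £250.00 → 0% → £0.00
Office chair £484.28: furniture, £250.00 or more → 10.5% → £50.85
Winter coat £153.42: apparel → 6.25% → £9.59
Dresser £599.04: furniture, £250.00 or more → 10.5% → £62.90
Umbrella £16.63: everything else → 4.5% → £0.75
Vitamin D (90 ct) £14.91: over-the-counter medication → 0% → £0.00
Total tax = £1.35 + £8.03 + £50.85 + £9.59 + £62.90 + £0.75 = £133.47

£133.47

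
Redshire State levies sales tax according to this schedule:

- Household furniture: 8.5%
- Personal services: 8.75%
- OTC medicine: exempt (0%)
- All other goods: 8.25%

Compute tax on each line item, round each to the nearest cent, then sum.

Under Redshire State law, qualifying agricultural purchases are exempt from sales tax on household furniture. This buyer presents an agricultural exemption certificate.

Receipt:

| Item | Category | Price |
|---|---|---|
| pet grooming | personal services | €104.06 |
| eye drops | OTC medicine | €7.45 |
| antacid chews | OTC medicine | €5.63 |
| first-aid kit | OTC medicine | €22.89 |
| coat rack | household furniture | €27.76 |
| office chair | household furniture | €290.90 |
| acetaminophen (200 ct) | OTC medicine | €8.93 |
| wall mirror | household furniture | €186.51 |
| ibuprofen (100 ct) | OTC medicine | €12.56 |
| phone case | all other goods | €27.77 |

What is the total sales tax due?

Pet grooming €104.06: personal services → 8.75% → €9.11
Eye drops €7.45: OTC medicine → 0% → €0.00
Antacid chews €5.63: OTC medicine → 0% → €0.00
First-aid kit €22.89: OTC medicine → 0% → €0.00
Coat rack €27.76: household furniture, buyer-exempt → 0% → €0.00
Office chair €290.90: household furniture, buyer-exempt → 0% → €0.00
Acetaminophen (200 ct) €8.93: OTC medicine → 0% → €0.00
Wall mirror €186.51: household furniture, buyer-exempt → 0% → €0.00
Ibuprofen (100 ct) €12.56: OTC medicine → 0% → €0.00
Phone case €27.77: all other goods → 8.25% → €2.29
Total tax = €9.11 + €2.29 = €11.40

€11.40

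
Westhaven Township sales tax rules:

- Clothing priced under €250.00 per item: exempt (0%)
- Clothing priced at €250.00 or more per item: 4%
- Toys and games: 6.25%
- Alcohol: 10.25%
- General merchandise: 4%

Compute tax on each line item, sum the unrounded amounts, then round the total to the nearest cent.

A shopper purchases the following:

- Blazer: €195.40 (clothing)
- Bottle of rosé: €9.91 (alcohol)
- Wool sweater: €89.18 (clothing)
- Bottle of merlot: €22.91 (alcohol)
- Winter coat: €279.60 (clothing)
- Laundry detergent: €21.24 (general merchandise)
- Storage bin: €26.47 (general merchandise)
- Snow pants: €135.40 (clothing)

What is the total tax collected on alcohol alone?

Bottle of rosé €9.91: alcohol → 10.25% → €1.015775
Bottle of merlot €22.91: alcohol → 10.25% → €2.348275
Tax on alcohol: unrounded sum = €3.36405 → €3.36

€3.36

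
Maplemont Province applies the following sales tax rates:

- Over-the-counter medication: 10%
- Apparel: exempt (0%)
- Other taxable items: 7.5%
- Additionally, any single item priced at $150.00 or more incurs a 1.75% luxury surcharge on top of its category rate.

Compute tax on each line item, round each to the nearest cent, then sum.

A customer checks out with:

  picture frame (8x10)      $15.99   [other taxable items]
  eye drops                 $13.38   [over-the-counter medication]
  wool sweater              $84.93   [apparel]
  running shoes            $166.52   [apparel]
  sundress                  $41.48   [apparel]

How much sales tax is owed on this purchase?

Picture frame (8x10) $15.99: other taxable items → 7.5% → $1.20
Eye drops $13.38: over-the-counter medication → 10% → $1.34
Wool sweater $84.93: apparel → 0% → $0.00
Running shoes $166.52: apparel → 0% + 1.75% surcharge = 1.75% → $2.91
Sundress $41.48: apparel → 0% → $0.00
Total tax = $1.20 + $1.34 + $2.91 = $5.45

$5.45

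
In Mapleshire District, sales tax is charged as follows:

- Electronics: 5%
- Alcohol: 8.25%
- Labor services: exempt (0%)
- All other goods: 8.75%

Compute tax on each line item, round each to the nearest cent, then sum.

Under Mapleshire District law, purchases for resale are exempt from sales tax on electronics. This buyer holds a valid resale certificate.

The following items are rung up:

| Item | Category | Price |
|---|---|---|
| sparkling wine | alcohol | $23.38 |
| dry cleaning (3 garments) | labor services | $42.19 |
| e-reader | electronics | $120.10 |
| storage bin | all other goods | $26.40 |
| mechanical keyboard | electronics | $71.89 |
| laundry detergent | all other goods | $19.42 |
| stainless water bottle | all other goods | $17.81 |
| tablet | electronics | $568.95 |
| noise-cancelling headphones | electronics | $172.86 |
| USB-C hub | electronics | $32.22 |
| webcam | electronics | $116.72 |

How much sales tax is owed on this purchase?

Sparkling wine $23.38: alcohol → 8.25% → $1.93
Dry cleaning (3 garments) $42.19: labor services → 0% → $0.00
E-reader $120.10: electronics, buyer-exempt → 0% → $0.00
Storage bin $26.40: all other goods → 8.75% → $2.31
Mechanical keyboard $71.89: electronics, buyer-exempt → 0% → $0.00
Laundry detergent $19.42: all other goods → 8.75% → $1.70
Stainless water bottle $17.81: all other goods → 8.75% → $1.56
Tablet $568.95: electronics, buyer-exempt → 0% → $0.00
Noise-cancelling headphones $172.86: electronics, buyer-exempt → 0% → $0.00
USB-C hub $32.22: electronics, buyer-exempt → 0% → $0.00
Webcam $116.72: electronics, buyer-exempt → 0% → $0.00
Total tax = $1.93 + $2.31 + $1.70 + $1.56 = $7.50

$7.50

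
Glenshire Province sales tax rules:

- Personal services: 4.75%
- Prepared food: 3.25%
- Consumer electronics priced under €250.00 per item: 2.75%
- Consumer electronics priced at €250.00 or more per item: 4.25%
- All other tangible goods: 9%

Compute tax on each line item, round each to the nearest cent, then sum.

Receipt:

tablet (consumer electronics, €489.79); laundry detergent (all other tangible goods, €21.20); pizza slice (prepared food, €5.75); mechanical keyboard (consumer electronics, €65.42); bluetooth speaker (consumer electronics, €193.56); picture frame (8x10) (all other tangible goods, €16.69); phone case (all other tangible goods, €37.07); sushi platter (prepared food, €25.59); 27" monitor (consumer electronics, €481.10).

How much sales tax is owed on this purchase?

€56.16

Tablet €489.79: consumer electronics, €250.00 or more → 4.25% → €20.82
Laundry detergent €21.20: all other tangible goods → 9% → €1.91
Pizza slice €5.75: prepared food → 3.25% → €0.19
Mechanical keyboard €65.42: consumer electronics, under €250.00 → 2.75% → €1.80
Bluetooth speaker €193.56: consumer electronics, under €250.00 → 2.75% → €5.32
Picture frame (8x10) €16.69: all other tangible goods → 9% → €1.50
Phone case €37.07: all other tangible goods → 9% → €3.34
Sushi platter €25.59: prepared food → 3.25% → €0.83
27" monitor €481.10: consumer electronics, €250.00 or more → 4.25% → €20.45
Total tax = €20.82 + €1.91 + €0.19 + €1.80 + €5.32 + €1.50 + €3.34 + €0.83 + €20.45 = €56.16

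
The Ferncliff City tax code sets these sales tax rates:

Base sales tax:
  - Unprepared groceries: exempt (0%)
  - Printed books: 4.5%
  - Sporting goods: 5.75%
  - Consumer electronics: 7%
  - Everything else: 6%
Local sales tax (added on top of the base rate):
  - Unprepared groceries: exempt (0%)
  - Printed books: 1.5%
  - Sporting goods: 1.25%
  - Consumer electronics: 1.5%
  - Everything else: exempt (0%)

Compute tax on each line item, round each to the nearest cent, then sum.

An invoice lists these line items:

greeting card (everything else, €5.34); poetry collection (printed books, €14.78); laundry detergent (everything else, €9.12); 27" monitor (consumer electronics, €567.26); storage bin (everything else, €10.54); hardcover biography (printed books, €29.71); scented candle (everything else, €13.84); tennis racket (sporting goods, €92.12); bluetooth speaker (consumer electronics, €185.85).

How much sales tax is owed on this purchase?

€75.47

Greeting card €5.34: everything else → 6% + 0% local = 6% → €0.32
Poetry collection €14.78: printed books → 4.5% + 1.5% local = 6% → €0.89
Laundry detergent €9.12: everything else → 6% + 0% local = 6% → €0.55
27" monitor €567.26: consumer electronics → 7% + 1.5% local = 8.5% → €48.22
Storage bin €10.54: everything else → 6% + 0% local = 6% → €0.63
Hardcover biography €29.71: printed books → 4.5% + 1.5% local = 6% → €1.78
Scented candle €13.84: everything else → 6% + 0% local = 6% → €0.83
Tennis racket €92.12: sporting goods → 5.75% + 1.25% local = 7% → €6.45
Bluetooth speaker €185.85: consumer electronics → 7% + 1.5% local = 8.5% → €15.80
Total tax = €0.32 + €0.89 + €0.55 + €48.22 + €0.63 + €1.78 + €0.83 + €6.45 + €15.80 = €75.47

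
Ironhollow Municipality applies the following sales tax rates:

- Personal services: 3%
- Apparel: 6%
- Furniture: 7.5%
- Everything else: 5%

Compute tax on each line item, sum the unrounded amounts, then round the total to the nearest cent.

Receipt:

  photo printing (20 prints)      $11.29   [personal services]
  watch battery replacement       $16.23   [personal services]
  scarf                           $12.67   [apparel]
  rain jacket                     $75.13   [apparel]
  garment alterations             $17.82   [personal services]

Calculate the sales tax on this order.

Photo printing (20 prints) $11.29: personal services → 3% → $0.3387
Watch battery replacement $16.23: personal services → 3% → $0.4869
Scarf $12.67: apparel → 6% → $0.7602
Rain jacket $75.13: apparel → 6% → $4.5078
Garment alterations $17.82: personal services → 3% → $0.5346
Unrounded tax sum = $6.6282 → $6.63

$6.63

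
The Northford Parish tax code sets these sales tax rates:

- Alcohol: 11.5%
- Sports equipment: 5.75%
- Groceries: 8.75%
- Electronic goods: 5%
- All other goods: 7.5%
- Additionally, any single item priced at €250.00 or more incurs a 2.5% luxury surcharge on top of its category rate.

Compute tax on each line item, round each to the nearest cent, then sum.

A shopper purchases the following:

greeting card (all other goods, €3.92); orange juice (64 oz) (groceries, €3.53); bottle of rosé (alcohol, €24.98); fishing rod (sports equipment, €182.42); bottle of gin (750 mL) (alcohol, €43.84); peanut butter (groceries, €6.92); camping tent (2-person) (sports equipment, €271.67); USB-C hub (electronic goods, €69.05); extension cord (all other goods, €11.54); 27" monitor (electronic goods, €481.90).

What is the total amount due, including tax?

Greeting card €3.92: all other goods → 7.5% → €0.29
Orange juice (64 oz) €3.53: groceries → 8.75% → €0.31
Bottle of rosé €24.98: alcohol → 11.5% → €2.87
Fishing rod €182.42: sports equipment → 5.75% → €10.49
Bottle of gin (750 mL) €43.84: alcohol → 11.5% → €5.04
Peanut butter €6.92: groceries → 8.75% → €0.61
Camping tent (2-person) €271.67: sports equipment → 5.75% + 2.5% surcharge = 8.25% → €22.41
USB-C hub €69.05: electronic goods → 5% → €3.45
Extension cord €11.54: all other goods → 7.5% → €0.87
27" monitor €481.90: electronic goods → 5% + 2.5% surcharge = 7.5% → €36.14
Subtotal = €1099.77; tax = €82.48; total due = €1182.25

€1182.25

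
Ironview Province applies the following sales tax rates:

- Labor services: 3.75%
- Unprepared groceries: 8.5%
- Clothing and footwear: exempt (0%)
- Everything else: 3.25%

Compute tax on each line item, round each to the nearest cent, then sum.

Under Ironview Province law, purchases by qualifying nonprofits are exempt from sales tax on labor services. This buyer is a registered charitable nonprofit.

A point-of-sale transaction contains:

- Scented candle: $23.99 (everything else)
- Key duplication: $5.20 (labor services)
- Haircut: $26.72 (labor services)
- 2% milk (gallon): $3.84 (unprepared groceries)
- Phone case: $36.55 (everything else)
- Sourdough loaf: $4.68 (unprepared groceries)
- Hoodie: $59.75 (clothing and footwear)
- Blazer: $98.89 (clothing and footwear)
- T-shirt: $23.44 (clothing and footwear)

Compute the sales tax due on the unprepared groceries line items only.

$0.73

2% milk (gallon) $3.84: unprepared groceries → 8.5% → $0.33
Sourdough loaf $4.68: unprepared groceries → 8.5% → $0.40
Tax on unprepared groceries = $0.33 + $0.40 = $0.73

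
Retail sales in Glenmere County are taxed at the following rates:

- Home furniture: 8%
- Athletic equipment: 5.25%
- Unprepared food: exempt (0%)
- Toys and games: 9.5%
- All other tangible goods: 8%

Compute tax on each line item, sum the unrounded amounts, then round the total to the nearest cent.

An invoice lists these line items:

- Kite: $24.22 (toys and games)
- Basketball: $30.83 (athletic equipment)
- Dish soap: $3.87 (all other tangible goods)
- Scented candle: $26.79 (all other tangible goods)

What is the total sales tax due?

$6.37

Kite $24.22: toys and games → 9.5% → $2.3009
Basketball $30.83: athletic equipment → 5.25% → $1.618575
Dish soap $3.87: all other tangible goods → 8% → $0.3096
Scented candle $26.79: all other tangible goods → 8% → $2.1432
Unrounded tax sum = $6.372275 → $6.37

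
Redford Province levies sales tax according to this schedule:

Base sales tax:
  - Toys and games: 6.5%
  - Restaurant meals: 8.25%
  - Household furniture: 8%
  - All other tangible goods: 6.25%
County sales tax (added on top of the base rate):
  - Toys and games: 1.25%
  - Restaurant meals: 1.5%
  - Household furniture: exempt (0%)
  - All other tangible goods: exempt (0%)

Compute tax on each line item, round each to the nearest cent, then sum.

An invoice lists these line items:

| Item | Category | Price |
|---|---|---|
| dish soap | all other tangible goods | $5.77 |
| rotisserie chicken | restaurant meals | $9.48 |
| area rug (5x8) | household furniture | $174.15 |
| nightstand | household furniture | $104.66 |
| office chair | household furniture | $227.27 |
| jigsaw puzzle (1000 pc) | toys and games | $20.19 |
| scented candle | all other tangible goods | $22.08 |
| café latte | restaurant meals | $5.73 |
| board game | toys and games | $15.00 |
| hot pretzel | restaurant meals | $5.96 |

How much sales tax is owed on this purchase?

$47.00

Dish soap $5.77: all other tangible goods → 6.25% + 0% county = 6.25% → $0.36
Rotisserie chicken $9.48: restaurant meals → 8.25% + 1.5% county = 9.75% → $0.92
Area rug (5x8) $174.15: household furniture → 8% + 0% county = 8% → $13.93
Nightstand $104.66: household furniture → 8% + 0% county = 8% → $8.37
Office chair $227.27: household furniture → 8% + 0% county = 8% → $18.18
Jigsaw puzzle (1000 pc) $20.19: toys and games → 6.5% + 1.25% county = 7.75% → $1.56
Scented candle $22.08: all other tangible goods → 6.25% + 0% county = 6.25% → $1.38
Café latte $5.73: restaurant meals → 8.25% + 1.5% county = 9.75% → $0.56
Board game $15.00: toys and games → 6.5% + 1.25% county = 7.75% → $1.16
Hot pretzel $5.96: restaurant meals → 8.25% + 1.5% county = 9.75% → $0.58
Total tax = $0.36 + $0.92 + $13.93 + $8.37 + $18.18 + $1.56 + $1.38 + $0.56 + $1.16 + $0.58 = $47.00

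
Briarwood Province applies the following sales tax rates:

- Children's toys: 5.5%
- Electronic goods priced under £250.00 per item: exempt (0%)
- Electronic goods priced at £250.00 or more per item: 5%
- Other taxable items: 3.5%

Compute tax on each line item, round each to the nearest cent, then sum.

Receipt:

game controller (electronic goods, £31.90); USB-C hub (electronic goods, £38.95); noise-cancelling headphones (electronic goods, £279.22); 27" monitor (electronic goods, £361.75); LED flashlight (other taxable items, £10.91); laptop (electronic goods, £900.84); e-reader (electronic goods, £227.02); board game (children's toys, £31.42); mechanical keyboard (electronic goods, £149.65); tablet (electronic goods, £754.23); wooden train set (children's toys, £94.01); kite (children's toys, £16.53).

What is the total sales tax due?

Game controller £31.90: electronic goods, under £250.00 → 0% → £0.00
USB-C hub £38.95: electronic goods, under £250.00 → 0% → £0.00
Noise-cancelling headphones £279.22: electronic goods, £250.00 or more → 5% → £13.96
27" monitor £361.75: electronic goods, £250.00 or more → 5% → £18.09
LED flashlight £10.91: other taxable items → 3.5% → £0.38
Laptop £900.84: electronic goods, £250.00 or more → 5% → £45.04
E-reader £227.02: electronic goods, under £250.00 → 0% → £0.00
Board game £31.42: children's toys → 5.5% → £1.73
Mechanical keyboard £149.65: electronic goods, under £250.00 → 0% → £0.00
Tablet £754.23: electronic goods, £250.00 or more → 5% → £37.71
Wooden train set £94.01: children's toys → 5.5% → £5.17
Kite £16.53: children's toys → 5.5% → £0.91
Total tax = £13.96 + £18.09 + £0.38 + £45.04 + £1.73 + £37.71 + £5.17 + £0.91 = £122.99

£122.99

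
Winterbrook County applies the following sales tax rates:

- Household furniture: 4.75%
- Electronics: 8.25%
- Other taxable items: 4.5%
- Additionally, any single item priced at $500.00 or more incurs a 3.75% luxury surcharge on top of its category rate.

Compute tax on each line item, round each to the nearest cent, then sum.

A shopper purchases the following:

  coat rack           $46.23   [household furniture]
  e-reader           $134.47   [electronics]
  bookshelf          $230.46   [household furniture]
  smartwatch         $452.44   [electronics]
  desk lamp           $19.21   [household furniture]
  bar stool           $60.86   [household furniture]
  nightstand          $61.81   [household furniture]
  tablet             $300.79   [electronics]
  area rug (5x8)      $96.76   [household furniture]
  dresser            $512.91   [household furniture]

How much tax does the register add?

Coat rack $46.23: household furniture → 4.75% → $2.20
E-reader $134.47: electronics → 8.25% → $11.09
Bookshelf $230.46: household furniture → 4.75% → $10.95
Smartwatch $452.44: electronics → 8.25% → $37.33
Desk lamp $19.21: household furniture → 4.75% → $0.91
Bar stool $60.86: household furniture → 4.75% → $2.89
Nightstand $61.81: household furniture → 4.75% → $2.94
Tablet $300.79: electronics → 8.25% → $24.82
Area rug (5x8) $96.76: household furniture → 4.75% → $4.60
Dresser $512.91: household furniture → 4.75% + 3.75% surcharge = 8.5% → $43.60
Total tax = $2.20 + $11.09 + $10.95 + $37.33 + $0.91 + $2.89 + $2.94 + $24.82 + $4.60 + $43.60 = $141.33

$141.33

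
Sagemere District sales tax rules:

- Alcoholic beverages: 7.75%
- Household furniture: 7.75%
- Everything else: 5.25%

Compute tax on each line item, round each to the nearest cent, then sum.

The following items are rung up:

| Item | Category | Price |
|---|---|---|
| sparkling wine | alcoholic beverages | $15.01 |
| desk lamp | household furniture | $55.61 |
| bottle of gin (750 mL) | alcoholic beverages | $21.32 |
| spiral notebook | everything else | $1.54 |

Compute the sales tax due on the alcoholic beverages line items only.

Sparkling wine $15.01: alcoholic beverages → 7.75% → $1.16
Bottle of gin (750 mL) $21.32: alcoholic beverages → 7.75% → $1.65
Tax on alcoholic beverages = $1.16 + $1.65 = $2.81

$2.81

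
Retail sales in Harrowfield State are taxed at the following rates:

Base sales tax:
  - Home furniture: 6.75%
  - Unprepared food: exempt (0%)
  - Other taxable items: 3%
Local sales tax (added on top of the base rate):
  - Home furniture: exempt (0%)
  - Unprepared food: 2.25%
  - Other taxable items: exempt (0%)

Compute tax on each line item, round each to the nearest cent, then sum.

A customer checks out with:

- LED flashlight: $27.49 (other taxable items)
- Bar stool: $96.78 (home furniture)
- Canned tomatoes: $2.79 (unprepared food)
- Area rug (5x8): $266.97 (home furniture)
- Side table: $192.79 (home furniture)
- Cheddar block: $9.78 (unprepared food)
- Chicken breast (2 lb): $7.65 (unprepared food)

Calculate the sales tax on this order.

$38.83

LED flashlight $27.49: other taxable items → 3% + 0% local = 3% → $0.82
Bar stool $96.78: home furniture → 6.75% + 0% local = 6.75% → $6.53
Canned tomatoes $2.79: unprepared food → 0% + 2.25% local = 2.25% → $0.06
Area rug (5x8) $266.97: home furniture → 6.75% + 0% local = 6.75% → $18.02
Side table $192.79: home furniture → 6.75% + 0% local = 6.75% → $13.01
Cheddar block $9.78: unprepared food → 0% + 2.25% local = 2.25% → $0.22
Chicken breast (2 lb) $7.65: unprepared food → 0% + 2.25% local = 2.25% → $0.17
Total tax = $0.82 + $6.53 + $0.06 + $18.02 + $13.01 + $0.22 + $0.17 = $38.83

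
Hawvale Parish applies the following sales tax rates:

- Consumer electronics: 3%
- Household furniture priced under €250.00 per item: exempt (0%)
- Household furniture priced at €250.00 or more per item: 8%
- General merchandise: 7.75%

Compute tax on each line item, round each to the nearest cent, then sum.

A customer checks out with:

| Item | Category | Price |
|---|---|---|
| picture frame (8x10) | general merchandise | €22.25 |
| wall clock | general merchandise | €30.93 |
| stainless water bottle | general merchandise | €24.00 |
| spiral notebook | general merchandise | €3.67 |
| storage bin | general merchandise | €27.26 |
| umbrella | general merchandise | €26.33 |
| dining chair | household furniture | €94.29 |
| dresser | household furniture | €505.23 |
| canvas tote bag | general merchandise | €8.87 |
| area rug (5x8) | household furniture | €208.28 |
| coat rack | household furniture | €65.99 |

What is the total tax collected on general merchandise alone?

€11.10

Picture frame (8x10) €22.25: general merchandise → 7.75% → €1.72
Wall clock €30.93: general merchandise → 7.75% → €2.40
Stainless water bottle €24.00: general merchandise → 7.75% → €1.86
Spiral notebook €3.67: general merchandise → 7.75% → €0.28
Storage bin €27.26: general merchandise → 7.75% → €2.11
Umbrella €26.33: general merchandise → 7.75% → €2.04
Canvas tote bag €8.87: general merchandise → 7.75% → €0.69
Tax on general merchandise = €1.72 + €2.40 + €1.86 + €0.28 + €2.11 + €2.04 + €0.69 = €11.10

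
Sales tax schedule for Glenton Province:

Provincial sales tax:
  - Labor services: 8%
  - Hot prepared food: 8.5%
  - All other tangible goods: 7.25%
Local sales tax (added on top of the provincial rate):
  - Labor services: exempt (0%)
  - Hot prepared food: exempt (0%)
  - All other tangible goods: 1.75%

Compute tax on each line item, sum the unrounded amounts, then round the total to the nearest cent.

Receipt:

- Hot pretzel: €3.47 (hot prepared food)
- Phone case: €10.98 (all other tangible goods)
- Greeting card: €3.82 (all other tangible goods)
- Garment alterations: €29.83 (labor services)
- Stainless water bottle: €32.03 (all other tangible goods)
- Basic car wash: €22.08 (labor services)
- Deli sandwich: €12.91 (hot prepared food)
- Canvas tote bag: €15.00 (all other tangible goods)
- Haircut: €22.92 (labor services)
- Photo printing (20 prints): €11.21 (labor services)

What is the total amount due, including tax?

Hot pretzel €3.47: hot prepared food → 8.5% + 0% local = 8.5% → €0.29495
Phone case €10.98: all other tangible goods → 7.25% + 1.75% local = 9% → €0.9882
Greeting card €3.82: all other tangible goods → 7.25% + 1.75% local = 9% → €0.3438
Garment alterations €29.83: labor services → 8% + 0% local = 8% → €2.3864
Stainless water bottle €32.03: all other tangible goods → 7.25% + 1.75% local = 9% → €2.8827
Basic car wash €22.08: labor services → 8% + 0% local = 8% → €1.7664
Deli sandwich €12.91: hot prepared food → 8.5% + 0% local = 8.5% → €1.09735
Canvas tote bag €15.00: all other tangible goods → 7.25% + 1.75% local = 9% → €1.35
Haircut €22.92: labor services → 8% + 0% local = 8% → €1.8336
Photo printing (20 prints) €11.21: labor services → 8% + 0% local = 8% → €0.8968
Subtotal = €164.25; unrounded tax = €13.8402 → €13.84; total due = €178.09

€178.09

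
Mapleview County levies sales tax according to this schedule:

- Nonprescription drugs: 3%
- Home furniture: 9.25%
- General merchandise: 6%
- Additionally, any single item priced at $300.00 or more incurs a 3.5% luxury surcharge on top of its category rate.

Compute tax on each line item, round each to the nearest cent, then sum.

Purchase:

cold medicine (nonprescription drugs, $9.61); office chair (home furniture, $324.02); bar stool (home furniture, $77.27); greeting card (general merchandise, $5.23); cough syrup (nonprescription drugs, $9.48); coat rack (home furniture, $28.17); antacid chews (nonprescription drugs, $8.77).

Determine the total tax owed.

$52.21

Cold medicine $9.61: nonprescription drugs → 3% → $0.29
Office chair $324.02: home furniture → 9.25% + 3.5% surcharge = 12.75% → $41.31
Bar stool $77.27: home furniture → 9.25% → $7.15
Greeting card $5.23: general merchandise → 6% → $0.31
Cough syrup $9.48: nonprescription drugs → 3% → $0.28
Coat rack $28.17: home furniture → 9.25% → $2.61
Antacid chews $8.77: nonprescription drugs → 3% → $0.26
Total tax = $0.29 + $41.31 + $7.15 + $0.31 + $0.28 + $2.61 + $0.26 = $52.21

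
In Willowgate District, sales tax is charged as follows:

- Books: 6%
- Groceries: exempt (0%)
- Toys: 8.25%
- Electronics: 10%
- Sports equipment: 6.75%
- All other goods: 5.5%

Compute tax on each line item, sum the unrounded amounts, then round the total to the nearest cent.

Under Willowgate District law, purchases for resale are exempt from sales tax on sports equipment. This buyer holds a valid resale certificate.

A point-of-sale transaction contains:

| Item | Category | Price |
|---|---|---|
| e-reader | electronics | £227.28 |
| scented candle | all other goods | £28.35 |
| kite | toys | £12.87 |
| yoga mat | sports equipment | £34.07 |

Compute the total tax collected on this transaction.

E-reader £227.28: electronics → 10% → £22.728
Scented candle £28.35: all other goods → 5.5% → £1.55925
Kite £12.87: toys → 8.25% → £1.061775
Yoga mat £34.07: sports equipment, buyer-exempt → 0% → £0.00
Unrounded tax sum = £25.349025 → £25.35

£25.35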